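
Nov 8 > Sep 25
True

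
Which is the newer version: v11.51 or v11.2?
v11.51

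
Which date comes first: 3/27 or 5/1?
3/27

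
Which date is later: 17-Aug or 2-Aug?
17-Aug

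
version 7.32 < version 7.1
False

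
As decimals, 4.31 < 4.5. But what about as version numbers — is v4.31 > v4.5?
True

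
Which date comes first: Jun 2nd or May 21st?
May 21st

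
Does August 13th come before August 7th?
No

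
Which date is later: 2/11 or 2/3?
2/11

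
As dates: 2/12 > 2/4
True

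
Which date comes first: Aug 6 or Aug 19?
Aug 6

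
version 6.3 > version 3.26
True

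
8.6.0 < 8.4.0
False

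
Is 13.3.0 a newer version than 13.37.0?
No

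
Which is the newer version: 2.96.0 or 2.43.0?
2.96.0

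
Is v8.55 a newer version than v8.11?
Yes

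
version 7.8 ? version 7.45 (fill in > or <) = <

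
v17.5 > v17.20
False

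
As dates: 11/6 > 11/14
False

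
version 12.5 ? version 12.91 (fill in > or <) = <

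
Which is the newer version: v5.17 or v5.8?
v5.17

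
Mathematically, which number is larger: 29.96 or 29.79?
29.96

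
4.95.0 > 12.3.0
False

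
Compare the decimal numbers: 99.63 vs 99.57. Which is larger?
99.63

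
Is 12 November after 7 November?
Yes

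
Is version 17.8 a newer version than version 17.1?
Yes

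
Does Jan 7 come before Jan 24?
Yes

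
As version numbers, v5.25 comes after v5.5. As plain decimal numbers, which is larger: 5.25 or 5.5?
5.5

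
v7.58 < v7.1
False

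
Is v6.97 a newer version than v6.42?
Yes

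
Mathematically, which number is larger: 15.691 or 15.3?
15.691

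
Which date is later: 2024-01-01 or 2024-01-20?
2024-01-20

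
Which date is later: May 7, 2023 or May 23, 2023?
May 23, 2023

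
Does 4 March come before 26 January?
No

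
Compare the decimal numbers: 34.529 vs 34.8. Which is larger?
34.8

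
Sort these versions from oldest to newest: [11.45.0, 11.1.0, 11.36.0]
[11.1.0, 11.36.0, 11.45.0]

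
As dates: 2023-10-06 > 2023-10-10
False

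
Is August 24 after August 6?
Yes. Day 24 comes after day 6 in August — this is a date comparison, not a decimal one (the decimal 8.24 would be smaller than 8.6).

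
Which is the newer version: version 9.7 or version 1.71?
version 9.7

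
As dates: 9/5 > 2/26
True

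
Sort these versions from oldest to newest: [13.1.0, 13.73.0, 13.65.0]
[13.1.0, 13.65.0, 13.73.0]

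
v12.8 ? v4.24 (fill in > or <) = >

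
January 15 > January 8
True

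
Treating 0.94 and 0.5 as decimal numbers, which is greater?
0.94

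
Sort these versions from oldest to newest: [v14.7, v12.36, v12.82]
[v12.36, v12.82, v14.7]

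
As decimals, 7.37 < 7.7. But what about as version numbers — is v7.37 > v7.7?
True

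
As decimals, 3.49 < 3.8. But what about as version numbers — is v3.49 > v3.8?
True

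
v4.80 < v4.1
False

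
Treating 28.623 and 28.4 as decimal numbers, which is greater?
28.623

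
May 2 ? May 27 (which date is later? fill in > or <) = <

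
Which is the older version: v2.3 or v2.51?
v2.3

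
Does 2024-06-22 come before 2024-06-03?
No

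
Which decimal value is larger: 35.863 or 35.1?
35.863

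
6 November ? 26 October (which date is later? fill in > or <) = >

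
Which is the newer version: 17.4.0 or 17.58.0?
17.58.0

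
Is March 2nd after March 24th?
No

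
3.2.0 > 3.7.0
False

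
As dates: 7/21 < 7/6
False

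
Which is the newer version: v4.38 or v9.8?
v9.8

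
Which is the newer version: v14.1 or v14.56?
v14.56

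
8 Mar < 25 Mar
True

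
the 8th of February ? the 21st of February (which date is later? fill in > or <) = <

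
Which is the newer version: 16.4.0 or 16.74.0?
16.74.0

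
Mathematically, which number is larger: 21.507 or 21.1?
21.507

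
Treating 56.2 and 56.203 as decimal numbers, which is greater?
56.203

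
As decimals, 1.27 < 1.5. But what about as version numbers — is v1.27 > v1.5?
True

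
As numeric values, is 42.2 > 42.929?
False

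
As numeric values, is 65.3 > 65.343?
False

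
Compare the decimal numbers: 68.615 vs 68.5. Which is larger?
68.615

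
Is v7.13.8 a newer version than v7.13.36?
No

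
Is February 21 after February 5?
Yes. Day 21 comes after day 5 in February — this is a date comparison, not a decimal one (the decimal 2.21 would be smaller than 2.5).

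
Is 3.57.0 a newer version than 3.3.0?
Yes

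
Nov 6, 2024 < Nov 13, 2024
True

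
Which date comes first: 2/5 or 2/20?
2/5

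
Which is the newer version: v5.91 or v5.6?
v5.91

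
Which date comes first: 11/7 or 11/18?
11/7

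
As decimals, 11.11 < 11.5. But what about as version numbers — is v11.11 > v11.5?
True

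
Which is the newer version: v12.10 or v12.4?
v12.10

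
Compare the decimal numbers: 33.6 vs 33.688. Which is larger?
33.688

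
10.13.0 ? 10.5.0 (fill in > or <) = >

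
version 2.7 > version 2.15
False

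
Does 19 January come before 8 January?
No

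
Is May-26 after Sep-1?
No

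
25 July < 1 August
True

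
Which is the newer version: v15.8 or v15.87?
v15.87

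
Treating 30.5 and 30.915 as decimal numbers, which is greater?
30.915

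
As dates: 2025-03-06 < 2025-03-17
True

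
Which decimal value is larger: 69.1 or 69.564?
69.564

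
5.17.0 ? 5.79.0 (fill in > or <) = <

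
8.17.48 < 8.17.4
False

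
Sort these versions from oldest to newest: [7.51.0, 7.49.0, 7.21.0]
[7.21.0, 7.49.0, 7.51.0]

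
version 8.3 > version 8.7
False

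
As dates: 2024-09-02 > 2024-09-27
False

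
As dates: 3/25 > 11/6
False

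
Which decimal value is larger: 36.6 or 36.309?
36.6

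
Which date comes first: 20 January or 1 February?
20 January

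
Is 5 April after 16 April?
No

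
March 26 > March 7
True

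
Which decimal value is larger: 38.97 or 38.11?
38.97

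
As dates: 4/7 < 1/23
False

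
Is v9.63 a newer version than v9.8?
Yes. Version numbers are compared segment by segment as integers, not as decimals: minor version 63 > 8, so v9.63 > v9.8 (even though the decimal 9.63 < 9.8).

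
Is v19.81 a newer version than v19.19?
Yes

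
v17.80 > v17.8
True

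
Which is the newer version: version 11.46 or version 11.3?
version 11.46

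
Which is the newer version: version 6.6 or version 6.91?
version 6.91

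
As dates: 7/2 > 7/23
False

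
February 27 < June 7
True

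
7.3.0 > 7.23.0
False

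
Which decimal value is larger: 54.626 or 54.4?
54.626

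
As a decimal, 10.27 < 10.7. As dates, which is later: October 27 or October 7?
October 27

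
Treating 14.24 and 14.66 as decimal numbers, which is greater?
14.66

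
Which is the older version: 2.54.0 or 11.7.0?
2.54.0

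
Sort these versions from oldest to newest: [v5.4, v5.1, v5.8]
[v5.1, v5.4, v5.8]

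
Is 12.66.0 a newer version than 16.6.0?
No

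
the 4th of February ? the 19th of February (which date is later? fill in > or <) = <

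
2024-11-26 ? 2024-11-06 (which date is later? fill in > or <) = >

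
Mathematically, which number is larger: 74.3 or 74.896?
74.896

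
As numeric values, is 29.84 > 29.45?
True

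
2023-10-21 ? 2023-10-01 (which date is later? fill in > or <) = >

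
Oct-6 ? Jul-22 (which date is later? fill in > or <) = >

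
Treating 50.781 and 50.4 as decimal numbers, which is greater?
50.781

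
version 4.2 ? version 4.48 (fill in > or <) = <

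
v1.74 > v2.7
False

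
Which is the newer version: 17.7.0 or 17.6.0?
17.7.0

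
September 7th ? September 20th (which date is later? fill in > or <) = <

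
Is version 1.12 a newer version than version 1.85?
No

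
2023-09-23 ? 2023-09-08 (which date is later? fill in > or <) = >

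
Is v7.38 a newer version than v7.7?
Yes. Version numbers are compared segment by segment as integers, not as decimals: minor version 38 > 7, so v7.38 > v7.7 (even though the decimal 7.38 < 7.7).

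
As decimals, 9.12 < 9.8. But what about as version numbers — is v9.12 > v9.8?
True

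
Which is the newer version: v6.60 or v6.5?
v6.60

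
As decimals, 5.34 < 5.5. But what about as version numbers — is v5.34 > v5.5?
True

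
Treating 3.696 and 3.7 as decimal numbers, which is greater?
3.7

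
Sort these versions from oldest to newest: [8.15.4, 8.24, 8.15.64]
[8.15.4, 8.15.64, 8.24]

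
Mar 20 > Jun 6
False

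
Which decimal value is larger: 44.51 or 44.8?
44.8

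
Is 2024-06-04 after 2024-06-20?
No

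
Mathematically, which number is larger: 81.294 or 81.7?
81.7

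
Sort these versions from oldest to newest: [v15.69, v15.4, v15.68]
[v15.4, v15.68, v15.69]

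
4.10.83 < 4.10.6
False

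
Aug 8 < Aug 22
True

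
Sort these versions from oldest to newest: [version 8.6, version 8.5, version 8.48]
[version 8.5, version 8.6, version 8.48]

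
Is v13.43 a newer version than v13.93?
No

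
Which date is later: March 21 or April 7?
April 7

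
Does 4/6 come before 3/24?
No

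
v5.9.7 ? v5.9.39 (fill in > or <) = <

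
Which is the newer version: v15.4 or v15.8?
v15.8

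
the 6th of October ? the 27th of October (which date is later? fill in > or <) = <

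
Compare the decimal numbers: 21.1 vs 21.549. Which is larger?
21.549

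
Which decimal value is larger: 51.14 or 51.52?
51.52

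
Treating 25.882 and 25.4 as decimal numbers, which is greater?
25.882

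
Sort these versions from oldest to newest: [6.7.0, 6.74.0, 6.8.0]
[6.7.0, 6.8.0, 6.74.0]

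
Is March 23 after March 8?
Yes. Day 23 comes after day 8 in March — this is a date comparison, not a decimal one (the decimal 3.23 would be smaller than 3.8).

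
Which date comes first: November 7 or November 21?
November 7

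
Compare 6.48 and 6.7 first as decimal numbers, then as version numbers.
As decimals: 6.48 < 6.7. As versions: v6.48 > v6.7 (minor version 48 > 7).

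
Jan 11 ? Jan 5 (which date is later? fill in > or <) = >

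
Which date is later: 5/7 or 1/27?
5/7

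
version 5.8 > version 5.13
False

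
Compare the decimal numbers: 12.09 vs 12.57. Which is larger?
12.57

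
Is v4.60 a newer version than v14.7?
No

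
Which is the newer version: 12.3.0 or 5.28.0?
12.3.0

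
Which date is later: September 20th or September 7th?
September 20th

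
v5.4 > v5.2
True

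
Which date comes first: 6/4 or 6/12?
6/4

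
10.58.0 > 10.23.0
True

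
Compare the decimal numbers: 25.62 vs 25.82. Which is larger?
25.82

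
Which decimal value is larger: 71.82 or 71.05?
71.82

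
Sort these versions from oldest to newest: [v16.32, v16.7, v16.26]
[v16.7, v16.26, v16.32]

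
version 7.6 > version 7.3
True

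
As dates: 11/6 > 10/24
True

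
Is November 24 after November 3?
Yes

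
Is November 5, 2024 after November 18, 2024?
No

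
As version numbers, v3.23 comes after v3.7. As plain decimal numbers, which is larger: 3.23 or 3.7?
3.7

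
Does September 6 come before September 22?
Yes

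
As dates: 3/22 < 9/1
True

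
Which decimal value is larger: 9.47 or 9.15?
9.47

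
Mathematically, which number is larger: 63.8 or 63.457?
63.8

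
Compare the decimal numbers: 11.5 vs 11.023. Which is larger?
11.5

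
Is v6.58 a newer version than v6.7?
Yes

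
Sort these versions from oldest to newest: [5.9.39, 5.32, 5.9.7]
[5.9.7, 5.9.39, 5.32]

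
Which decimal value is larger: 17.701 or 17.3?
17.701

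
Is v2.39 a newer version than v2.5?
Yes. Version numbers are compared segment by segment as integers, not as decimals: minor version 39 > 5, so v2.39 > v2.5 (even though the decimal 2.39 < 2.5).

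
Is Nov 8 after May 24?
Yes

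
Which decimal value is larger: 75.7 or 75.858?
75.858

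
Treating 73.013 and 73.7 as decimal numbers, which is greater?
73.7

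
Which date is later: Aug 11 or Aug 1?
Aug 11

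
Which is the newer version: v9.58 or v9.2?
v9.58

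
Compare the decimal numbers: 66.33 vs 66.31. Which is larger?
66.33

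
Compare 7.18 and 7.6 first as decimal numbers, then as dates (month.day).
As decimals: 7.18 < 7.6. As dates: 7/18 is later than 7/6 (day 18 > day 6).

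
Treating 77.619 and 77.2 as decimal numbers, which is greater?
77.619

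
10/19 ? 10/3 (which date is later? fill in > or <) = >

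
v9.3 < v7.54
False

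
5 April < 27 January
False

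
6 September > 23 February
True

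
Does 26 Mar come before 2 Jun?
Yes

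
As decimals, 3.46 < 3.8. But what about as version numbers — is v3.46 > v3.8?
True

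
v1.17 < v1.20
True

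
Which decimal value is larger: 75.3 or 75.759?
75.759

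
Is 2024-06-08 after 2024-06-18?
No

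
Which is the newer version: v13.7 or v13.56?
v13.56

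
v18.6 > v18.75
False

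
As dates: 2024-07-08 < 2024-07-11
True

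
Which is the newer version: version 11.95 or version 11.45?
version 11.95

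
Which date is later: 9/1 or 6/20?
9/1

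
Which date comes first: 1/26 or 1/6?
1/6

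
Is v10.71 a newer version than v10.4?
Yes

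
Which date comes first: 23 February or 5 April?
23 February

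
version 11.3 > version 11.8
False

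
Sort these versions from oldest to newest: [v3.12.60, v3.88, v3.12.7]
[v3.12.7, v3.12.60, v3.88]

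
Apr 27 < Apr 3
False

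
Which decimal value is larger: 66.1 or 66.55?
66.55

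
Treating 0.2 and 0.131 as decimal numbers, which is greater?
0.2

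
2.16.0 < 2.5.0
False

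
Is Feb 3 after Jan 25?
Yes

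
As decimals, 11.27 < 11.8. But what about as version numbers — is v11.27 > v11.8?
True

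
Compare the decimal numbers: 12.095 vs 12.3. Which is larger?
12.3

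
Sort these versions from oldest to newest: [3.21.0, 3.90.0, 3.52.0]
[3.21.0, 3.52.0, 3.90.0]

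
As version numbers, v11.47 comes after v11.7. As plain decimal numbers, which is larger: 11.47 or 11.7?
11.7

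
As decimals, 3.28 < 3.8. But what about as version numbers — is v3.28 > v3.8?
True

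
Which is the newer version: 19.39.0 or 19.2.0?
19.39.0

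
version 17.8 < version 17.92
True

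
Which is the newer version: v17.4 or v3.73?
v17.4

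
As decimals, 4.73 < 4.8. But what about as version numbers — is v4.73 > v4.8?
True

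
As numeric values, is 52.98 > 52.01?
True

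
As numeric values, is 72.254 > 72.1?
True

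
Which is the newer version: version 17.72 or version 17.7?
version 17.72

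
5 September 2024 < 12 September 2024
True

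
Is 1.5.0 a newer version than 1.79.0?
No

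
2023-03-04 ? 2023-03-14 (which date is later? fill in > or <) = <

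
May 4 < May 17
True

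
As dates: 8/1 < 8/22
True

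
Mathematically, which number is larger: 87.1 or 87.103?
87.103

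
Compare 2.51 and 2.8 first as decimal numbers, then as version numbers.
As decimals: 2.51 < 2.8. As versions: v2.51 > v2.8 (minor version 51 > 8).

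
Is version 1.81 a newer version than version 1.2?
Yes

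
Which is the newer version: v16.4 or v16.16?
v16.16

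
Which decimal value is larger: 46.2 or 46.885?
46.885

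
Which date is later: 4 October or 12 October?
12 October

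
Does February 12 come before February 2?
No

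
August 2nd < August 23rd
True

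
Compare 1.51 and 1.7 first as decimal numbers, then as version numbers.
As decimals: 1.51 < 1.7. As versions: v1.51 > v1.7 (minor version 51 > 7).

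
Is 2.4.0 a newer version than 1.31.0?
Yes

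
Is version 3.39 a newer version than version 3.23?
Yes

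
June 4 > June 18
False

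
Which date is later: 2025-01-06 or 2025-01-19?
2025-01-19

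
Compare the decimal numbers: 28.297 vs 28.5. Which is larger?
28.5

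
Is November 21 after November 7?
Yes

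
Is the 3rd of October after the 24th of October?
No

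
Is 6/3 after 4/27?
Yes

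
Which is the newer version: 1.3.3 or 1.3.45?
1.3.45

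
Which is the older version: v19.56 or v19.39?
v19.39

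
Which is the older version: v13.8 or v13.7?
v13.7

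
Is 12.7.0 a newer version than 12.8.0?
No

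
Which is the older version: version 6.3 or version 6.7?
version 6.3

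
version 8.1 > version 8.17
False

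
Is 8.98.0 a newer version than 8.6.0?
Yes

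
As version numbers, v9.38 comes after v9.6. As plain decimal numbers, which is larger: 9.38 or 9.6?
9.6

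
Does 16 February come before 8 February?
No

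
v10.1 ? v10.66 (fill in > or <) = <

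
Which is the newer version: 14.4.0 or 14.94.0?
14.94.0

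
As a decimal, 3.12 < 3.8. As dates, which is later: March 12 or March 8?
March 12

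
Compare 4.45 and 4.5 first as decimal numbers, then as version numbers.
As decimals: 4.45 < 4.5. As versions: v4.45 > v4.5 (minor version 45 > 5).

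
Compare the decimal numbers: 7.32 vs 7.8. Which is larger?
7.8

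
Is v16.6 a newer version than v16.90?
No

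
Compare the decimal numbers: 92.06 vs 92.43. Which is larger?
92.43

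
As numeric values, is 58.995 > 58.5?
True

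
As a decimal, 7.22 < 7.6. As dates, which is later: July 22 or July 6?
July 22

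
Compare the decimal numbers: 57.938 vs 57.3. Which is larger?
57.938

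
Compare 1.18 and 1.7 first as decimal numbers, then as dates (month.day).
As decimals: 1.18 < 1.7. As dates: 1/18 is later than 1/7 (day 18 > day 7).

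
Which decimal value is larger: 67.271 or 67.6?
67.6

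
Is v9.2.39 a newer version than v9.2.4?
Yes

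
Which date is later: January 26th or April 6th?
April 6th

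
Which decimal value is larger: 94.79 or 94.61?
94.79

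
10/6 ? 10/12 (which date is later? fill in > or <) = <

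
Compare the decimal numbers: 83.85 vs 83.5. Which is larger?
83.85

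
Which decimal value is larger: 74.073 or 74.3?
74.3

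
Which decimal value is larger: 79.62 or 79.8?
79.8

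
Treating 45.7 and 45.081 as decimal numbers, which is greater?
45.7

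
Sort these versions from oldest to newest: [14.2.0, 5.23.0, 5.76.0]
[5.23.0, 5.76.0, 14.2.0]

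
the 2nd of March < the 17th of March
True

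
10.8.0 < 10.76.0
True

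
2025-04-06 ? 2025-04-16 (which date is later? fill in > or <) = <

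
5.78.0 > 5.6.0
True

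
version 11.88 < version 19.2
True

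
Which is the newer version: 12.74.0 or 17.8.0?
17.8.0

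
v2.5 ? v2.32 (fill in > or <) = <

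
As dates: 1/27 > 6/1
False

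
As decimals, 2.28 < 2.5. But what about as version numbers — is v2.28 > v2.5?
True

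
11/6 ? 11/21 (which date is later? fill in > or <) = <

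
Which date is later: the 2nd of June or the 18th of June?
the 18th of June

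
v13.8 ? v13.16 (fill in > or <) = <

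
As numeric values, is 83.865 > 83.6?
True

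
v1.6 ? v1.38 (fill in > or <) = <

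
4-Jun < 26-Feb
False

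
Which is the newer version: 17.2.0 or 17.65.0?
17.65.0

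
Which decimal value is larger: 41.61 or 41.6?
41.61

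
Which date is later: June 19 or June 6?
June 19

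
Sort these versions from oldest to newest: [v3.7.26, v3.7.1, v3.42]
[v3.7.1, v3.7.26, v3.42]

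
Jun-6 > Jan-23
True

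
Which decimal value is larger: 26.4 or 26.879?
26.879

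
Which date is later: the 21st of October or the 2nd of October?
the 21st of October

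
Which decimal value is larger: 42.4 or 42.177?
42.4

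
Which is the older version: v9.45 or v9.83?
v9.45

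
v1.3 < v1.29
True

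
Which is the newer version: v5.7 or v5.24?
v5.24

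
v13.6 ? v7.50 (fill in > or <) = >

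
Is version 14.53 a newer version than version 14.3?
Yes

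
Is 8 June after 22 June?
No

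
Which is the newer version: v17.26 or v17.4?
v17.26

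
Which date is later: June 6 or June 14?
June 14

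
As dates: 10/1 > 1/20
True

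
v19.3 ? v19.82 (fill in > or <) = <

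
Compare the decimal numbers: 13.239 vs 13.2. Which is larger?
13.239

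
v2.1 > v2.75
False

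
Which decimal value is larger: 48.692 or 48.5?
48.692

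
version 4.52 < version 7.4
True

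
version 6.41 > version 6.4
True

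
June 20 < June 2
False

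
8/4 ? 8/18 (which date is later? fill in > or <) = <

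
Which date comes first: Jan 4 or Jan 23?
Jan 4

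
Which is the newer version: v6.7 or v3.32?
v6.7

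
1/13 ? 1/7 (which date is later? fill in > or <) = >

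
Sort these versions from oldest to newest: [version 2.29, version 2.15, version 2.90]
[version 2.15, version 2.29, version 2.90]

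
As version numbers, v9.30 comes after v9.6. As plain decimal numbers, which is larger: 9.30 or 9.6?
9.6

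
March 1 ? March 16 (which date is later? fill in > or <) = <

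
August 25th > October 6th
False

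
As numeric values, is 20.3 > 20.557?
False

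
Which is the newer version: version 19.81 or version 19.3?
version 19.81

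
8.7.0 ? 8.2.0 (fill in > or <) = >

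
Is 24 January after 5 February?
No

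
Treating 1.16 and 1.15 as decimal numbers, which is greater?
1.16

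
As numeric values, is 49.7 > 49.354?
True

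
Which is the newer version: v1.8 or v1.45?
v1.45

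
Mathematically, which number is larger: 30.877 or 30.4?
30.877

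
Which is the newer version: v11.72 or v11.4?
v11.72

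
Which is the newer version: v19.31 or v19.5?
v19.31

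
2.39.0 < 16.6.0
True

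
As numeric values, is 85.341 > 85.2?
True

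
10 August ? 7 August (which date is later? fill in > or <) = >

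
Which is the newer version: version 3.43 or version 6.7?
version 6.7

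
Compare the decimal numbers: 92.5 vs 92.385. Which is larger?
92.5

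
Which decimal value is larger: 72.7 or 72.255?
72.7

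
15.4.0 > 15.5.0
False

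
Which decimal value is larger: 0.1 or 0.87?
0.87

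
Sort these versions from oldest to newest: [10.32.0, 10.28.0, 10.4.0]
[10.4.0, 10.28.0, 10.32.0]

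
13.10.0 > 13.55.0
False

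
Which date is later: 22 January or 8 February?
8 February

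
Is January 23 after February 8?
No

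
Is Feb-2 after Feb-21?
No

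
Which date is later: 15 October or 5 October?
15 October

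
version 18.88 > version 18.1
True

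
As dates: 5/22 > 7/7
False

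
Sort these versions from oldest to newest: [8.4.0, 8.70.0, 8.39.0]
[8.4.0, 8.39.0, 8.70.0]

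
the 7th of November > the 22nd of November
False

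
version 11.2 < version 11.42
True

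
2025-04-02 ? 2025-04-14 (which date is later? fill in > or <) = <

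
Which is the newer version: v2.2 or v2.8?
v2.8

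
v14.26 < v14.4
False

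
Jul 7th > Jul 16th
False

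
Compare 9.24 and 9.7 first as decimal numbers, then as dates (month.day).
As decimals: 9.24 < 9.7. As dates: 9/24 is later than 9/7 (day 24 > day 7).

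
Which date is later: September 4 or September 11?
September 11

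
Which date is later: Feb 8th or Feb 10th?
Feb 10th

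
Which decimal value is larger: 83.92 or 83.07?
83.92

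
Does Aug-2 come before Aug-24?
Yes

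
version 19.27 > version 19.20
True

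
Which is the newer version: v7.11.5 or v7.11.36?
v7.11.36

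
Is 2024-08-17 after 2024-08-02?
Yes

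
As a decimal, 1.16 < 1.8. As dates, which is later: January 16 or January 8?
January 16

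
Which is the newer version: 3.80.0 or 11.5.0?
11.5.0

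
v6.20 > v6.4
True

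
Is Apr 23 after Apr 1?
Yes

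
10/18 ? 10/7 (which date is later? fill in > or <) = >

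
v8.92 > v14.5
False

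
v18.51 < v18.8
False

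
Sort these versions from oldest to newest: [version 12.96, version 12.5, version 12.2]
[version 12.2, version 12.5, version 12.96]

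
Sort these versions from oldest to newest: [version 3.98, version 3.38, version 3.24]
[version 3.24, version 3.38, version 3.98]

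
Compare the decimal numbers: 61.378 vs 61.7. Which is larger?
61.7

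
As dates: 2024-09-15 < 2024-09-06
False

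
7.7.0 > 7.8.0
False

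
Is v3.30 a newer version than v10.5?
No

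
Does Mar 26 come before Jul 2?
Yes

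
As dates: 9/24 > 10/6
False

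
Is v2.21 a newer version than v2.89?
No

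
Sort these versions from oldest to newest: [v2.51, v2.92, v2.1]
[v2.1, v2.51, v2.92]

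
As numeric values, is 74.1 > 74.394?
False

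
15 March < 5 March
False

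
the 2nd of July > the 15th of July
False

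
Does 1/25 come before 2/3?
Yes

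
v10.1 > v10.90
False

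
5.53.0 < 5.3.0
False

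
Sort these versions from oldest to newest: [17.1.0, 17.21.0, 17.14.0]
[17.1.0, 17.14.0, 17.21.0]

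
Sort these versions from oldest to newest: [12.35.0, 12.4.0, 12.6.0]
[12.4.0, 12.6.0, 12.35.0]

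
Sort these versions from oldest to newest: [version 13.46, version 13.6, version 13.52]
[version 13.6, version 13.46, version 13.52]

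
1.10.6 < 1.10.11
True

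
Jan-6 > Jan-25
False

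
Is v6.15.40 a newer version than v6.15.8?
Yes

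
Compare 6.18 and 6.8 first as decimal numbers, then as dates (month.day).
As decimals: 6.18 < 6.8. As dates: 6/18 is later than 6/8 (day 18 > day 8).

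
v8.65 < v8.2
False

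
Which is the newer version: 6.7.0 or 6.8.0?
6.8.0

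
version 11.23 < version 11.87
True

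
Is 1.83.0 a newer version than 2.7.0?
No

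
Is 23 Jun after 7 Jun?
Yes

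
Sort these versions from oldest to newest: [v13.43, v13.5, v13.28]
[v13.5, v13.28, v13.43]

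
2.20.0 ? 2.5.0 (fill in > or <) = >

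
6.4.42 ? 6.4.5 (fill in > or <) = >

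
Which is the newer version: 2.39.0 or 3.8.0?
3.8.0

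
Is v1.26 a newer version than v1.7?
Yes. Version numbers are compared segment by segment as integers, not as decimals: minor version 26 > 7, so v1.26 > v1.7 (even though the decimal 1.26 < 1.7).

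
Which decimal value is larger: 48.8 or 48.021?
48.8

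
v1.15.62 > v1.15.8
True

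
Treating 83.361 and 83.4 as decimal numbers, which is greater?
83.4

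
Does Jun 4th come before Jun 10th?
Yes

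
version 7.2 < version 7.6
True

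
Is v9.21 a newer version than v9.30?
No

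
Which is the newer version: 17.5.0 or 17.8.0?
17.8.0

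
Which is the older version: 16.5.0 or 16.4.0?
16.4.0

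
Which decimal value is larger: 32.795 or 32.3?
32.795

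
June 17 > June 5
True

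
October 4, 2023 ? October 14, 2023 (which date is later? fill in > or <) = <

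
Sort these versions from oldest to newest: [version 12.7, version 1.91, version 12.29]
[version 1.91, version 12.7, version 12.29]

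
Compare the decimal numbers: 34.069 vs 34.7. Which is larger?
34.7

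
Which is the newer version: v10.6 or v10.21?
v10.21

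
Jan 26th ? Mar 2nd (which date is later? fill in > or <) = <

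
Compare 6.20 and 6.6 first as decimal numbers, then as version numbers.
As decimals: 6.20 < 6.6. As versions: v6.20 > v6.6 (minor version 20 > 6).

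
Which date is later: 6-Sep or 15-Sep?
15-Sep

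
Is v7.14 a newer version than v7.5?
Yes. Version numbers are compared segment by segment as integers, not as decimals: minor version 14 > 5, so v7.14 > v7.5 (even though the decimal 7.14 < 7.5).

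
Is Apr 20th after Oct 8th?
No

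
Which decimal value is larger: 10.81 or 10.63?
10.81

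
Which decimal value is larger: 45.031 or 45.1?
45.1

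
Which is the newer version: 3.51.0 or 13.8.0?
13.8.0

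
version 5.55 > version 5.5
True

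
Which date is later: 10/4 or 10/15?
10/15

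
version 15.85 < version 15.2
False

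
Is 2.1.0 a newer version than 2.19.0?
No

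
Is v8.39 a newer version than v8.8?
Yes. Version numbers are compared segment by segment as integers, not as decimals: minor version 39 > 8, so v8.39 > v8.8 (even though the decimal 8.39 < 8.8).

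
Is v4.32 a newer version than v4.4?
Yes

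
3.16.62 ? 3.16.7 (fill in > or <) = >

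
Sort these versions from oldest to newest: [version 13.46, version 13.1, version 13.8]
[version 13.1, version 13.8, version 13.46]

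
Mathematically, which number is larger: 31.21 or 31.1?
31.21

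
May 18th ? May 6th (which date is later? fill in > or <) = >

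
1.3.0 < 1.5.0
True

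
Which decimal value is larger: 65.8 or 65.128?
65.8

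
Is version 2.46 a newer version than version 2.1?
Yes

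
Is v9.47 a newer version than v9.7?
Yes. Version numbers are compared segment by segment as integers, not as decimals: minor version 47 > 7, so v9.47 > v9.7 (even though the decimal 9.47 < 9.7).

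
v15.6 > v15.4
True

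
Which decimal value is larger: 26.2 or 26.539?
26.539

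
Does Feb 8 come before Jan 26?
No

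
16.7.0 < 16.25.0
True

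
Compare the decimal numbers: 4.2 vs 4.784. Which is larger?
4.784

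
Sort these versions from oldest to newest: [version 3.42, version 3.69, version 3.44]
[version 3.42, version 3.44, version 3.69]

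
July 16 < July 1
False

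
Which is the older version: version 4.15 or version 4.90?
version 4.15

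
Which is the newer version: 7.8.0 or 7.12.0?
7.12.0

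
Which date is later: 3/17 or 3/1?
3/17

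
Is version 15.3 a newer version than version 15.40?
No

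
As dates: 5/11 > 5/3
True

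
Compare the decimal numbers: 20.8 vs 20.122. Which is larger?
20.8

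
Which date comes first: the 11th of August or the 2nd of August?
the 2nd of August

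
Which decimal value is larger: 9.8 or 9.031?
9.8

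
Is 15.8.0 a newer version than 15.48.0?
No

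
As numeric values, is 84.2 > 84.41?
False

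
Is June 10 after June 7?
Yes. Day 10 comes after day 7 in June — this is a date comparison, not a decimal one (the decimal 6.10 would be smaller than 6.7).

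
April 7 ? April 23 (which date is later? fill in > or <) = <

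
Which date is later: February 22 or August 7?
August 7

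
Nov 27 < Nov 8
False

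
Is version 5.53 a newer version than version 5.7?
Yes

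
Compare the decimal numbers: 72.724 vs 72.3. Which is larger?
72.724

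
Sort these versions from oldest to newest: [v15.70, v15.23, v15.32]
[v15.23, v15.32, v15.70]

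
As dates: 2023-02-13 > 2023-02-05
True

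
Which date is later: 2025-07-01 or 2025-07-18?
2025-07-18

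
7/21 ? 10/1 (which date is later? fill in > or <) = <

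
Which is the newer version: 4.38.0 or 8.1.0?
8.1.0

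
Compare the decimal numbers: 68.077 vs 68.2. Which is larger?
68.2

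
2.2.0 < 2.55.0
True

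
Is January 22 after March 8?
No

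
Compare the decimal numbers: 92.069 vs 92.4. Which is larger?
92.4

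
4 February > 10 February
False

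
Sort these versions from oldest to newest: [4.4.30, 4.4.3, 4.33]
[4.4.3, 4.4.30, 4.33]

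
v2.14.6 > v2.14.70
False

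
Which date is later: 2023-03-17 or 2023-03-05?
2023-03-17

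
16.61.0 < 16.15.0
False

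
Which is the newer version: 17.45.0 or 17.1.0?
17.45.0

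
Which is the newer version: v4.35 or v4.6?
v4.35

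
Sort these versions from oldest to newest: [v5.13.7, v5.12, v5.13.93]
[v5.12, v5.13.7, v5.13.93]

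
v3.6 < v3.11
True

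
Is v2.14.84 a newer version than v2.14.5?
Yes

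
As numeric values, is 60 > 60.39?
False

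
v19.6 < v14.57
False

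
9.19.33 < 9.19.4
False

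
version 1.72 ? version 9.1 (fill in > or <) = <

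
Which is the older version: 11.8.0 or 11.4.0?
11.4.0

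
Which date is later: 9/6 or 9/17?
9/17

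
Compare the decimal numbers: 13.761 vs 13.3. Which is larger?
13.761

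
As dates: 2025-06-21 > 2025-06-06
True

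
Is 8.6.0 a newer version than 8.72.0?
No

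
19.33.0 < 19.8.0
False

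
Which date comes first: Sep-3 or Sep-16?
Sep-3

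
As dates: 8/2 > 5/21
True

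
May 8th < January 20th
False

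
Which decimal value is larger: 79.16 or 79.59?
79.59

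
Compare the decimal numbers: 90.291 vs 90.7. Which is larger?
90.7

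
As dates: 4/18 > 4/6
True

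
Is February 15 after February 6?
Yes. Day 15 comes after day 6 in February — this is a date comparison, not a decimal one (the decimal 2.15 would be smaller than 2.6).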